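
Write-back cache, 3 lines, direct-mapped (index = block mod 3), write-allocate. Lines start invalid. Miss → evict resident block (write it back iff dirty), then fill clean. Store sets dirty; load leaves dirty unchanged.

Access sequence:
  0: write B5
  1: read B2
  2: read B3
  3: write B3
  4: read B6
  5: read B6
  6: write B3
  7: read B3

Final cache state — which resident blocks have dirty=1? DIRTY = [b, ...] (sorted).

0: W B5 → L2 miss [D]
1: R B2 → L2 miss wb→B5 [-]
2: R B3 → L0 miss [-]
3: W B3 → L0 hit [D]
4: R B6 → L0 miss wb→B3 [-]
5: R B6 → L0 hit [-]
6: W B3 → L0 miss [D]
7: R B3 → L0 hit [D]

DIRTY = [3]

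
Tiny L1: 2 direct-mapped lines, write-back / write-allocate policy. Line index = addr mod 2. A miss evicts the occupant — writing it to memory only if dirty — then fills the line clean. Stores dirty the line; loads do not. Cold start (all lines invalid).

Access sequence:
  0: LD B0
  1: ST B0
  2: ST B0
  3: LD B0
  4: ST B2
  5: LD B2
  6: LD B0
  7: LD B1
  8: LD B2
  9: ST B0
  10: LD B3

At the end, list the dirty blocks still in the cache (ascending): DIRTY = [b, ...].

DIRTY = [0]

0: R B0 → L0 miss [-]
1: W B0 → L0 hit [D]
2: W B0 → L0 hit [D]
3: R B0 → L0 hit [D]
4: W B2 → L0 miss wb→B0 [D]
5: R B2 → L0 hit [D]
6: R B0 → L0 miss wb→B2 [-]
7: R B1 → L1 miss [-]
8: R B2 → L0 miss [-]
9: W B0 → L0 miss [D]
10: R B3 → L1 miss [-]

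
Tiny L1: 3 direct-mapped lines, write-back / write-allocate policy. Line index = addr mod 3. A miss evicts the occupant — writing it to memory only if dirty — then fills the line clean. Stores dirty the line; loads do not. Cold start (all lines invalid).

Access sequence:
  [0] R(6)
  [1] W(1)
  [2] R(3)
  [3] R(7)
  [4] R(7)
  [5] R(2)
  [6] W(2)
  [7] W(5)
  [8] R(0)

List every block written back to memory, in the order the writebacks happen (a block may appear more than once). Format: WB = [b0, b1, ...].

WB = [1, 2]

0: R B6 → L0 miss [-]
1: W B1 → L1 miss [D]
2: R B3 → L0 miss [-]
3: R B7 → L1 miss wb→B1 [-]
4: R B7 → L1 hit [-]
5: R B2 → L2 miss [-]
6: W B2 → L2 hit [D]
7: W B5 → L2 miss wb→B2 [D]
8: R B0 → L0 miss [-]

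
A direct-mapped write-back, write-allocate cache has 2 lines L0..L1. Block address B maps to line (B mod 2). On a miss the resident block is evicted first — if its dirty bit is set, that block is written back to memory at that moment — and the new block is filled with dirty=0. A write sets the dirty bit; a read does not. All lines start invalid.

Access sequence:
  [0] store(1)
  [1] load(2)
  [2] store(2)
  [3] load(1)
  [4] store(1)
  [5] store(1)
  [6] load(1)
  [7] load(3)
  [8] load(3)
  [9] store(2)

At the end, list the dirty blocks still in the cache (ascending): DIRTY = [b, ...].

DIRTY = [2]

0: W B1 → L1 miss [D]
1: R B2 → L0 miss [-]
2: W B2 → L0 hit [D]
3: R B1 → L1 hit [D]
4: W B1 → L1 hit [D]
5: W B1 → L1 hit [D]
6: R B1 → L1 hit [D]
7: R B3 → L1 miss wb→B1 [-]
8: R B3 → L1 hit [-]
9: W B2 → L0 hit [D]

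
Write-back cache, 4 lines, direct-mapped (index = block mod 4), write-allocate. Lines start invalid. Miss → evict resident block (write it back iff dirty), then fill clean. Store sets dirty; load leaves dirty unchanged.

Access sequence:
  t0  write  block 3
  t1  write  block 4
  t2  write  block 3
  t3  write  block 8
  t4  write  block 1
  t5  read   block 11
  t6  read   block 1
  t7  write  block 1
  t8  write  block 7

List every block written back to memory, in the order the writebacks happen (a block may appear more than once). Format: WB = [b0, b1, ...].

0: W B3 -> L3 miss  d=D]
1: W B4 -> L0 miss  d=D]
2: W B3 -> L3 hit  d=D]
3: W B8 -> L0 miss wb->B4  d=D]
4: W B1 -> L1 miss  d=D]
5: R B11 -> L3 miss wb->B3  d=-]
6: R B1 -> L1 hit  d=D]
7: W B1 -> L1 hit  d=D]
8: W B7 -> L3 miss  d=D]

WB = [4, 3]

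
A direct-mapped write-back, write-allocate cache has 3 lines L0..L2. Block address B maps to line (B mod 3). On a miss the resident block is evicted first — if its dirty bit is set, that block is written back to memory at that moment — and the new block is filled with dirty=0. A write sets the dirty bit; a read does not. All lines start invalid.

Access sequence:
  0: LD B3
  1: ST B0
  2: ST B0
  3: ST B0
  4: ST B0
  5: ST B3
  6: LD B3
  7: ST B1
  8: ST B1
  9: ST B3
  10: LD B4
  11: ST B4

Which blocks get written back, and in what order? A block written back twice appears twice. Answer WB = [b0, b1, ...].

  0 | R B3 → L0 miss [-]
  1 | W B0 → L0 miss [D]
  2 | W B0 → L0 hit [D]
  3 | W B0 → L0 hit [D]
  4 | W B0 → L0 hit [D]
  5 | W B3 → L0 miss wb→B0 [D]
  6 | R B3 → L0 hit [D]
  7 | W B1 → L1 miss [D]
  8 | W B1 → L1 hit [D]
  9 | W B3 → L0 hit [D]
  10 | R B4 → L1 miss wb→B1 [-]
  11 | W B4 → L1 hit [D]

WB = [0, 1]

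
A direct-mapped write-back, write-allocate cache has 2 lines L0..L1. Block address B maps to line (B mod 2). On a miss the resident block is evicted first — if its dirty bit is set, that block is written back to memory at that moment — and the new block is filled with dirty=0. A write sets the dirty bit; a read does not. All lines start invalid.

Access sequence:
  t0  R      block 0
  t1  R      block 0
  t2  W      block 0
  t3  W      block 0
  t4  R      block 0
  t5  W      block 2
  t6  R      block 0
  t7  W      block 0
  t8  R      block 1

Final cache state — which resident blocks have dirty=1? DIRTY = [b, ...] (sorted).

0: R B0 -> L0 miss  d=-]
1: R B0 -> L0 hit  d=-]
2: W B0 -> L0 hit  d=D]
3: W B0 -> L0 hit  d=D]
4: R B0 -> L0 hit  d=D]
5: W B2 -> L0 miss wb->B0  d=D]
6: R B0 -> L0 miss wb->B2  d=-]
7: W B0 -> L0 hit  d=D]
8: R B1 -> L1 miss  d=-]

DIRTY = [0]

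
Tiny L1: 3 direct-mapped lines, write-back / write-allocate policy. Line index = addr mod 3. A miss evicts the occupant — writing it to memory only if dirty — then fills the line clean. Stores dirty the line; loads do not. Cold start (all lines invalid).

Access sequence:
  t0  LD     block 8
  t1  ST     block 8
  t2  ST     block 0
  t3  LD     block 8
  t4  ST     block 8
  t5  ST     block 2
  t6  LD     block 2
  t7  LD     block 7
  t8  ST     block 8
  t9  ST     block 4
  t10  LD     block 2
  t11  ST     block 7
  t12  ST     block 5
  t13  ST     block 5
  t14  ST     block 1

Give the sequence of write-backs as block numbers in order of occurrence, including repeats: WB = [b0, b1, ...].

WB = [8, 2, 8, 4, 7]

0: R B8 → L2 miss [-]
1: W B8 → L2 hit [D]
2: W B0 → L0 miss [D]
3: R B8 → L2 hit [D]
4: W B8 → L2 hit [D]
5: W B2 → L2 miss wb→B8 [D]
6: R B2 → L2 hit [D]
7: R B7 → L1 miss [-]
8: W B8 → L2 miss wb→B2 [D]
9: W B4 → L1 miss [D]
10: R B2 → L2 miss wb→B8 [-]
11: W B7 → L1 miss wb→B4 [D]
12: W B5 → L2 miss [D]
13: W B5 → L2 hit [D]
14: W B1 → L1 miss wb→B7 [D]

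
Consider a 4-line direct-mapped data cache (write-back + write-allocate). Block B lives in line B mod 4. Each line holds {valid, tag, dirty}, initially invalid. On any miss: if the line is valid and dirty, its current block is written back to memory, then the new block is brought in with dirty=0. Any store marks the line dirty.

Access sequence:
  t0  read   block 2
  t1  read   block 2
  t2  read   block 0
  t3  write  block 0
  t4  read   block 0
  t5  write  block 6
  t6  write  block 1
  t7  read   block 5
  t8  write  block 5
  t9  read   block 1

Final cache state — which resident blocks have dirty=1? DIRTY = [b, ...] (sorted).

DIRTY = [0, 6]

  0 | R B2 → L2 miss [-]
  1 | R B2 → L2 hit [-]
  2 | R B0 → L0 miss [-]
  3 | W B0 → L0 hit [D]
  4 | R B0 → L0 hit [D]
  5 | W B6 → L2 miss [D]
  6 | W B1 → L1 miss [D]
  7 | R B5 → L1 miss wb→B1 [-]
  8 | W B5 → L1 hit [D]
  9 | R B1 → L1 miss wb→B5 [-]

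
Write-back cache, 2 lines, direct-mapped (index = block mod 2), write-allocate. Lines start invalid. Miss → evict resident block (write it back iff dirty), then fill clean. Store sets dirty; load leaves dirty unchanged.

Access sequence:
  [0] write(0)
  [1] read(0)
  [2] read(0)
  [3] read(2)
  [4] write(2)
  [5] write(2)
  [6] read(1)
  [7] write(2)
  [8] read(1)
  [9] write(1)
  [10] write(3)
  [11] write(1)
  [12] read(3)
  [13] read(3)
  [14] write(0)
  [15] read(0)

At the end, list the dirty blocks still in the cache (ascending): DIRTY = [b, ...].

0: W B0 -> L0 miss  d=D]
1: R B0 -> L0 hit  d=D]
2: R B0 -> L0 hit  d=D]
3: R B2 -> L0 miss wb->B0  d=-]
4: W B2 -> L0 hit  d=D]
5: W B2 -> L0 hit  d=D]
6: R B1 -> L1 miss  d=-]
7: W B2 -> L0 hit  d=D]
8: R B1 -> L1 hit  d=-]
9: W B1 -> L1 hit  d=D]
10: W B3 -> L1 miss wb->B1  d=D]
11: W B1 -> L1 miss wb->B3  d=D]
12: R B3 -> L1 miss wb->B1  d=-]
13: R B3 -> L1 hit  d=-]
14: W B0 -> L0 miss wb->B2  d=D]
15: R B0 -> L0 hit  d=D]

DIRTY = [0]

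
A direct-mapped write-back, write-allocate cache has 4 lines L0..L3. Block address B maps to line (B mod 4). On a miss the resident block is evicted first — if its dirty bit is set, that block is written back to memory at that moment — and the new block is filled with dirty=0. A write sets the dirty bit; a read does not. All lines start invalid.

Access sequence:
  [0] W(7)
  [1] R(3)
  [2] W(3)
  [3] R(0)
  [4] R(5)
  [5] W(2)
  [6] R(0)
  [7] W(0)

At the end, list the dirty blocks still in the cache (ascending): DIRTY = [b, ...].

0: W B7 -> L3 miss  d=D]
1: R B3 -> L3 miss wb->B7  d=-]
2: W B3 -> L3 hit  d=D]
3: R B0 -> L0 miss  d=-]
4: R B5 -> L1 miss  d=-]
5: W B2 -> L2 miss  d=D]
6: R B0 -> L0 hit  d=-]
7: W B0 -> L0 hit  d=D]

DIRTY = [0, 2, 3]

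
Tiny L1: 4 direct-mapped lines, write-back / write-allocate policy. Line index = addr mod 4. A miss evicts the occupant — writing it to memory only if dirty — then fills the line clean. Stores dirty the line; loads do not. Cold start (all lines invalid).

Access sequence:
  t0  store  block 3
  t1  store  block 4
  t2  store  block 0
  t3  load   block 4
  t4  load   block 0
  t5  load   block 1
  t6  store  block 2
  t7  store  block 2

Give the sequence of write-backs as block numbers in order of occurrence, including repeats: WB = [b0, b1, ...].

0: W B3 -> L3 miss  d=D]
1: W B4 -> L0 miss  d=D]
2: W B0 -> L0 miss wb->B4  d=D]
3: R B4 -> L0 miss wb->B0  d=-]
4: R B0 -> L0 miss  d=-]
5: R B1 -> L1 miss  d=-]
6: W B2 -> L2 miss  d=D]
7: W B2 -> L2 hit  d=D]

WB = [4, 0]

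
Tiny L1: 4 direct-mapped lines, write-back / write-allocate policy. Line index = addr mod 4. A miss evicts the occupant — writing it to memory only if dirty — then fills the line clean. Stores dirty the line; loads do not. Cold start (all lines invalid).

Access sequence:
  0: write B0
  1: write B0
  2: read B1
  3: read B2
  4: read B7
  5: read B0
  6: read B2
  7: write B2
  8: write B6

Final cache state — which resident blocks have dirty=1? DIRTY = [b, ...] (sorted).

DIRTY = [0, 6]

0: W B0 -> L0 miss  d=D]
1: W B0 -> L0 hit  d=D]
2: R B1 -> L1 miss  d=-]
3: R B2 -> L2 miss  d=-]
4: R B7 -> L3 miss  d=-]
5: R B0 -> L0 hit  d=D]
6: R B2 -> L2 hit  d=-]
7: W B2 -> L2 hit  d=D]
8: W B6 -> L2 miss wb->B2  d=D]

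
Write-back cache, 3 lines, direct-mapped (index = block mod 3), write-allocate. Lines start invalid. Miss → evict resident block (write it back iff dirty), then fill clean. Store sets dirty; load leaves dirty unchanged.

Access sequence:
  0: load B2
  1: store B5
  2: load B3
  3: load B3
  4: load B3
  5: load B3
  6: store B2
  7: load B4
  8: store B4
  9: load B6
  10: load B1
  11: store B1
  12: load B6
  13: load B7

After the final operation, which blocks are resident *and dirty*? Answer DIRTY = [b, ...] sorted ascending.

0: R B2 → L2 miss [-]
1: W B5 → L2 miss [D]
2: R B3 → L0 miss [-]
3: R B3 → L0 hit [-]
4: R B3 → L0 hit [-]
5: R B3 → L0 hit [-]
6: W B2 → L2 miss wb→B5 [D]
7: R B4 → L1 miss [-]
8: W B4 → L1 hit [D]
9: R B6 → L0 miss [-]
10: R B1 → L1 miss wb→B4 [-]
11: W B1 → L1 hit [D]
12: R B6 → L0 hit [-]
13: R B7 → L1 miss wb→B1 [-]

DIRTY = [2]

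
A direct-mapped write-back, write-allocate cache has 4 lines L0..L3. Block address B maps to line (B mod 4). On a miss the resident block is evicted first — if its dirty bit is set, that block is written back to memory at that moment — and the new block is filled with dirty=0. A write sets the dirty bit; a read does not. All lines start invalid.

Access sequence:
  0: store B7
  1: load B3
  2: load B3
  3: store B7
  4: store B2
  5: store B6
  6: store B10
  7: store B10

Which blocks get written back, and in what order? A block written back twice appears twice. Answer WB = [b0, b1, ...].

WB = [7, 2, 6]

  0 | W B7 → L3 miss [D]
  1 | R B3 → L3 miss wb→B7 [-]
  2 | R B3 → L3 hit [-]
  3 | W B7 → L3 miss [D]
  4 | W B2 → L2 miss [D]
  5 | W B6 → L2 miss wb→B2 [D]
  6 | W B10 → L2 miss wb→B6 [D]
  7 | W B10 → L2 hit [D]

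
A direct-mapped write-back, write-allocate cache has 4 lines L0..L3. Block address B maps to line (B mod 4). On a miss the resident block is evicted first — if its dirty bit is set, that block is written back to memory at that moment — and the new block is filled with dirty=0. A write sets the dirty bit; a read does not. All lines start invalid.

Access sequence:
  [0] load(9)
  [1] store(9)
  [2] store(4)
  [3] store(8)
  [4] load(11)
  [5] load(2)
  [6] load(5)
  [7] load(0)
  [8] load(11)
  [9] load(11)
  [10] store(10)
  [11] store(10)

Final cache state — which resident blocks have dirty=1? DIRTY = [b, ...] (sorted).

0: R B9 → L1 miss [-]
1: W B9 → L1 hit [D]
2: W B4 → L0 miss [D]
3: W B8 → L0 miss wb→B4 [D]
4: R B11 → L3 miss [-]
5: R B2 → L2 miss [-]
6: R B5 → L1 miss wb→B9 [-]
7: R B0 → L0 miss wb→B8 [-]
8: R B11 → L3 hit [-]
9: R B11 → L3 hit [-]
10: W B10 → L2 miss [D]
11: W B10 → L2 hit [D]

DIRTY = [10]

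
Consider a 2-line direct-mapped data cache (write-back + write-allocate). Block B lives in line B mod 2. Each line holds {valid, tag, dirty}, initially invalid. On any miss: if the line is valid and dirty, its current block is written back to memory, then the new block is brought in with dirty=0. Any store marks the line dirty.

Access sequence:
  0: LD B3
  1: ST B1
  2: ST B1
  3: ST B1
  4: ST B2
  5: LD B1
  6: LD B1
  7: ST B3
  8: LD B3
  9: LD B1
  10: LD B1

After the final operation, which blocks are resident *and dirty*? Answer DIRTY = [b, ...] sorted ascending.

  0 | R B3 → L1 miss [-]
  1 | W B1 → L1 miss [D]
  2 | W B1 → L1 hit [D]
  3 | W B1 → L1 hit [D]
  4 | W B2 → L0 miss [D]
  5 | R B1 → L1 hit [D]
  6 | R B1 → L1 hit [D]
  7 | W B3 → L1 miss wb→B1 [D]
  8 | R B3 → L1 hit [D]
  9 | R B1 → L1 miss wb→B3 [-]
  10 | R B1 → L1 hit [-]

DIRTY = [2]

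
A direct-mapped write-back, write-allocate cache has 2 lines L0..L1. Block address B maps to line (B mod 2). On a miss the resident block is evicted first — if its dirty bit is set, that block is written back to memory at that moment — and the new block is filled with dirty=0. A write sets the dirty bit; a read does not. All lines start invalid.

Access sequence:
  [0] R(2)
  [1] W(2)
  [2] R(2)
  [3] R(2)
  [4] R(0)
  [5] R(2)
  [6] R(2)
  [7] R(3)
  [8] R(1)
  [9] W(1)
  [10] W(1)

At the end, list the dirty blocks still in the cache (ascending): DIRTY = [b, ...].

DIRTY = [1]

  0 | R B2 → L0 miss [-]
  1 | W B2 → L0 hit [D]
  2 | R B2 → L0 hit [D]
  3 | R B2 → L0 hit [D]
  4 | R B0 → L0 miss wb→B2 [-]
  5 | R B2 → L0 miss [-]
  6 | R B2 → L0 hit [-]
  7 | R B3 → L1 miss [-]
  8 | R B1 → L1 miss [-]
  9 | W B1 → L1 hit [D]
  10 | W B1 → L1 hit [D]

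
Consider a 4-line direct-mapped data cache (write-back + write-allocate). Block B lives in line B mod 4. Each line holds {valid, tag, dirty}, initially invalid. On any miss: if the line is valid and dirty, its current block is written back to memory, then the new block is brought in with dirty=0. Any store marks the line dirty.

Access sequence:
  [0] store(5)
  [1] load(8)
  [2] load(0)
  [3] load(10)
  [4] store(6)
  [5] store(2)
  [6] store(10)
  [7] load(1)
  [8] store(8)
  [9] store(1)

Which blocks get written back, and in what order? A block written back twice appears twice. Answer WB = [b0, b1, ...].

  0 | W B5 → L1 miss [D]
  1 | R B8 → L0 miss [-]
  2 | R B0 → L0 miss [-]
  3 | R B10 → L2 miss [-]
  4 | W B6 → L2 miss [D]
  5 | W B2 → L2 miss wb→B6 [D]
  6 | W B10 → L2 miss wb→B2 [D]
  7 | R B1 → L1 miss wb→B5 [-]
  8 | W B8 → L0 miss [D]
  9 | W B1 → L1 hit [D]

WB = [6, 2, 5]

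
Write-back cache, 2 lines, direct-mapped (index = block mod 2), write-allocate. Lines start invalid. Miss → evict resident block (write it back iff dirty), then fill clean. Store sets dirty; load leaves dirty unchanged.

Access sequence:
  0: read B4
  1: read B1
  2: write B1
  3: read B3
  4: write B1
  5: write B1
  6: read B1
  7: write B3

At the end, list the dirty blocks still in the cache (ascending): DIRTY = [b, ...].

DIRTY = [3]

0: R B4 → L0 miss [-]
1: R B1 → L1 miss [-]
2: W B1 → L1 hit [D]
3: R B3 → L1 miss wb→B1 [-]
4: W B1 → L1 miss [D]
5: W B1 → L1 hit [D]
6: R B1 → L1 hit [D]
7: W B3 → L1 miss wb→B1 [D]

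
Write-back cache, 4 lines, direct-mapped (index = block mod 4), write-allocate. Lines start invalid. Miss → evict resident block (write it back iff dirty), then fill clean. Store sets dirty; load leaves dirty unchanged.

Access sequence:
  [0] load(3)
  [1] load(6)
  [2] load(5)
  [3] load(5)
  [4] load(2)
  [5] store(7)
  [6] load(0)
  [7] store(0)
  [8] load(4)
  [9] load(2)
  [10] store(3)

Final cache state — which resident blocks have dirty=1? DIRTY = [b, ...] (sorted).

  0 | R B3 → L3 miss [-]
  1 | R B6 → L2 miss [-]
  2 | R B5 → L1 miss [-]
  3 | R B5 → L1 hit [-]
  4 | R B2 → L2 miss [-]
  5 | W B7 → L3 miss [D]
  6 | R B0 → L0 miss [-]
  7 | W B0 → L0 hit [D]
  8 | R B4 → L0 miss wb→B0 [-]
  9 | R B2 → L2 hit [-]
  10 | W B3 → L3 miss wb→B7 [D]

DIRTY = [3]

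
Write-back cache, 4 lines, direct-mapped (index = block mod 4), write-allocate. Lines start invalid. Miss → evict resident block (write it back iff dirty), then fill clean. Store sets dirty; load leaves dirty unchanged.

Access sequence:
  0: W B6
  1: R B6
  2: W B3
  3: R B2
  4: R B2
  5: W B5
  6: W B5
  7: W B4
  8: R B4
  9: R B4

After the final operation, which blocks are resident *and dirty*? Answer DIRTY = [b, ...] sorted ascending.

0: W B6 -> L2 miss  d=D]
1: R B6 -> L2 hit  d=D]
2: W B3 -> L3 miss  d=D]
3: R B2 -> L2 miss wb->B6  d=-]
4: R B2 -> L2 hit  d=-]
5: W B5 -> L1 miss  d=D]
6: W B5 -> L1 hit  d=D]
7: W B4 -> L0 miss  d=D]
8: R B4 -> L0 hit  d=D]
9: R B4 -> L0 hit  d=D]

DIRTY = [3, 4, 5]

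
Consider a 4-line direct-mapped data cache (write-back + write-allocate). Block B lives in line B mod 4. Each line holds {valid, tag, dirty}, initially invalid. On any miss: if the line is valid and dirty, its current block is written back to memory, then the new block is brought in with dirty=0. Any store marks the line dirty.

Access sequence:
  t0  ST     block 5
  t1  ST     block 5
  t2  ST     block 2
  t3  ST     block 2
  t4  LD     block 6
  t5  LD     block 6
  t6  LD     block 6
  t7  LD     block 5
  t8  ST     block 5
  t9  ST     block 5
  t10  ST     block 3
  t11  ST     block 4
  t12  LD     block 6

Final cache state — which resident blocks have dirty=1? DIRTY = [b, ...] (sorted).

  0 | W B5 → L1 miss [D]
  1 | W B5 → L1 hit [D]
  2 | W B2 → L2 miss [D]
  3 | W B2 → L2 hit [D]
  4 | R B6 → L2 miss wb→B2 [-]
  5 | R B6 → L2 hit [-]
  6 | R B6 → L2 hit [-]
  7 | R B5 → L1 hit [D]
  8 | W B5 → L1 hit [D]
  9 | W B5 → L1 hit [D]
  10 | W B3 → L3 miss [D]
  11 | W B4 → L0 miss [D]
  12 | R B6 → L2 hit [-]

DIRTY = [3, 4, 5]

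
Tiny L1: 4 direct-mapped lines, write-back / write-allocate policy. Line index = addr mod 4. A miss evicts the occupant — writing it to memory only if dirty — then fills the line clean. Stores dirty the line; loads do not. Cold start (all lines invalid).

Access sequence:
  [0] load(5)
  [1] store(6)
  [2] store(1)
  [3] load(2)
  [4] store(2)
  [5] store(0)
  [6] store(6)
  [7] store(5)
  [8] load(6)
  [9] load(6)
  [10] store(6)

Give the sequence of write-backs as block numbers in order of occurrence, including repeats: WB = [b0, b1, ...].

WB = [6, 2, 1]

  0 | R B5 → L1 miss [-]
  1 | W B6 → L2 miss [D]
  2 | W B1 → L1 miss [D]
  3 | R B2 → L2 miss wb→B6 [-]
  4 | W B2 → L2 hit [D]
  5 | W B0 → L0 miss [D]
  6 | W B6 → L2 miss wb→B2 [D]
  7 | W B5 → L1 miss wb→B1 [D]
  8 | R B6 → L2 hit [D]
  9 | R B6 → L2 hit [D]
  10 | W B6 → L2 hit [D]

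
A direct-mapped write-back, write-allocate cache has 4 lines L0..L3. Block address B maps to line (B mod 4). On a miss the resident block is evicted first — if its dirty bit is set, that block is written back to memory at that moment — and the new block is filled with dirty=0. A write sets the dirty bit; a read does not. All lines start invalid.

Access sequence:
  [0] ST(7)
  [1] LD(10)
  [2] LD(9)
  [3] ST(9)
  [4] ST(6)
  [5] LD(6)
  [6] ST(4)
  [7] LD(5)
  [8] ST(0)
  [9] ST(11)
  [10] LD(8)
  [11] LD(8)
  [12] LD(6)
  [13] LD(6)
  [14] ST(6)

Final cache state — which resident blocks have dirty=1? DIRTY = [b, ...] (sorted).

0: W B7 -> L3 miss  d=D]
1: R B10 -> L2 miss  d=-]
2: R B9 -> L1 miss  d=-]
3: W B9 -> L1 hit  d=D]
4: W B6 -> L2 miss  d=D]
5: R B6 -> L2 hit  d=D]
6: W B4 -> L0 miss  d=D]
7: R B5 -> L1 miss wb->B9  d=-]
8: W B0 -> L0 miss wb->B4  d=D]
9: W B11 -> L3 miss wb->B7  d=D]
10: R B8 -> L0 miss wb->B0  d=-]
11: R B8 -> L0 hit  d=-]
12: R B6 -> L2 hit  d=D]
13: R B6 -> L2 hit  d=D]
14: W B6 -> L2 hit  d=D]

DIRTY = [6, 11]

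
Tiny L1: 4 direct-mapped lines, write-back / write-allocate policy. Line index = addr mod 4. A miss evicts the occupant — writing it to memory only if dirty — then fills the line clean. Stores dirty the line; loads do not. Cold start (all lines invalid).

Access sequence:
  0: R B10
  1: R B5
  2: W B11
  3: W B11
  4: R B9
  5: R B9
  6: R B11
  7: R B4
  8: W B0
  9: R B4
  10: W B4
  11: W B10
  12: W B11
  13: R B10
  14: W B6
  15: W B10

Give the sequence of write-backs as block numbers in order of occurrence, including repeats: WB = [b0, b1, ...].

WB = [0, 10, 6]

  0 | R B10 → L2 miss [-]
  1 | R B5 → L1 miss [-]
  2 | W B11 → L3 miss [D]
  3 | W B11 → L3 hit [D]
  4 | R B9 → L1 miss [-]
  5 | R B9 → L1 hit [-]
  6 | R B11 → L3 hit [D]
  7 | R B4 → L0 miss [-]
  8 | W B0 → L0 miss [D]
  9 | R B4 → L0 miss wb→B0 [-]
  10 | W B4 → L0 hit [D]
  11 | W B10 → L2 hit [D]
  12 | W B11 → L3 hit [D]
  13 | R B10 → L2 hit [D]
  14 | W B6 → L2 miss wb→B10 [D]
  15 | W B10 → L2 miss wb→B6 [D]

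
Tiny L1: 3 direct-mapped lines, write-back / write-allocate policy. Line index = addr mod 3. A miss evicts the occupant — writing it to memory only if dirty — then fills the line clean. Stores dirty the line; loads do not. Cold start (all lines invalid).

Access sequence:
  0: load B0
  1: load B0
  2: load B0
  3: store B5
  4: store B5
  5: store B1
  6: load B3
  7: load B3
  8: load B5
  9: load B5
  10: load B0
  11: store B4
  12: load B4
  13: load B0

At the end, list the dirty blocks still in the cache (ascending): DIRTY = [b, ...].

DIRTY = [4, 5]

  0 | R B0 → L0 miss [-]
  1 | R B0 → L0 hit [-]
  2 | R B0 → L0 hit [-]
  3 | W B5 → L2 miss [D]
  4 | W B5 → L2 hit [D]
  5 | W B1 → L1 miss [D]
  6 | R B3 → L0 miss [-]
  7 | R B3 → L0 hit [-]
  8 | R B5 → L2 hit [D]
  9 | R B5 → L2 hit [D]
  10 | R B0 → L0 miss [-]
  11 | W B4 → L1 miss wb→B1 [D]
  12 | R B4 → L1 hit [D]
  13 | R B0 → L0 hit [-]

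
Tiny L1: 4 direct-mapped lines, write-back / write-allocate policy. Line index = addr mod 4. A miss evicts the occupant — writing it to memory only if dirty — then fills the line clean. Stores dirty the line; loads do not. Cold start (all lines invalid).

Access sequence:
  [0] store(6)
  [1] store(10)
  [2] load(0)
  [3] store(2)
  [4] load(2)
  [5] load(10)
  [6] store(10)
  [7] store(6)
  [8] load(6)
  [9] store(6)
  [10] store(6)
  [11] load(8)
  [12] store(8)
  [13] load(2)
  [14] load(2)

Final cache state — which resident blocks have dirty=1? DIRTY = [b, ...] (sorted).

DIRTY = [8]

0: W B6 -> L2 miss  d=D]
1: W B10 -> L2 miss wb->B6  d=D]
2: R B0 -> L0 miss  d=-]
3: W B2 -> L2 miss wb->B10  d=D]
4: R B2 -> L2 hit  d=D]
5: R B10 -> L2 miss wb->B2  d=-]
6: W B10 -> L2 hit  d=D]
7: W B6 -> L2 miss wb->B10  d=D]
8: R B6 -> L2 hit  d=D]
9: W B6 -> L2 hit  d=D]
10: W B6 -> L2 hit  d=D]
11: R B8 -> L0 miss  d=-]
12: W B8 -> L0 hit  d=D]
13: R B2 -> L2 miss wb->B6  d=-]
14: R B2 -> L2 hit  d=-]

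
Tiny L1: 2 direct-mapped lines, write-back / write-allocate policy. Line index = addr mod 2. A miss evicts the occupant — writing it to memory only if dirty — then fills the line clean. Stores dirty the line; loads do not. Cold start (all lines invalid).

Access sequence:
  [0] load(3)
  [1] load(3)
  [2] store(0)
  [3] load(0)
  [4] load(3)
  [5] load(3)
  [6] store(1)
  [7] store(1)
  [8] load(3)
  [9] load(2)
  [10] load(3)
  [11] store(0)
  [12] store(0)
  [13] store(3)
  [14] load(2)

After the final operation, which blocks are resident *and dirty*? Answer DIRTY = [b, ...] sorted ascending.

DIRTY = [3]

  0 | R B3 → L1 miss [-]
  1 | R B3 → L1 hit [-]
  2 | W B0 → L0 miss [D]
  3 | R B0 → L0 hit [D]
  4 | R B3 → L1 hit [-]
  5 | R B3 → L1 hit [-]
  6 | W B1 → L1 miss [D]
  7 | W B1 → L1 hit [D]
  8 | R B3 → L1 miss wb→B1 [-]
  9 | R B2 → L0 miss wb→B0 [-]
  10 | R B3 → L1 hit [-]
  11 | W B0 → L0 miss [D]
  12 | W B0 → L0 hit [D]
  13 | W B3 → L1 hit [D]
  14 | R B2 → L0 miss wb→B0 [-]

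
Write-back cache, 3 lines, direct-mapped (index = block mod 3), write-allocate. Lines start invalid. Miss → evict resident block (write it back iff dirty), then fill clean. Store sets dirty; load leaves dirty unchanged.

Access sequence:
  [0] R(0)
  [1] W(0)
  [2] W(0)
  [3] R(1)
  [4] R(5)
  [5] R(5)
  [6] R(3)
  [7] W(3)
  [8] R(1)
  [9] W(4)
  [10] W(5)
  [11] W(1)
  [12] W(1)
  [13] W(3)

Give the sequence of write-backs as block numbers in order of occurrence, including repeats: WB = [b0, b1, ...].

  0 | R B0 → L0 miss [-]
  1 | W B0 → L0 hit [D]
  2 | W B0 → L0 hit [D]
  3 | R B1 → L1 miss [-]
  4 | R B5 → L2 miss [-]
  5 | R B5 → L2 hit [-]
  6 | R B3 → L0 miss wb→B0 [-]
  7 | W B3 → L0 hit [D]
  8 | R B1 → L1 hit [-]
  9 | W B4 → L1 miss [D]
  10 | W B5 → L2 hit [D]
  11 | W B1 → L1 miss wb→B4 [D]
  12 | W B1 → L1 hit [D]
  13 | W B3 → L0 hit [D]

WB = [0, 4]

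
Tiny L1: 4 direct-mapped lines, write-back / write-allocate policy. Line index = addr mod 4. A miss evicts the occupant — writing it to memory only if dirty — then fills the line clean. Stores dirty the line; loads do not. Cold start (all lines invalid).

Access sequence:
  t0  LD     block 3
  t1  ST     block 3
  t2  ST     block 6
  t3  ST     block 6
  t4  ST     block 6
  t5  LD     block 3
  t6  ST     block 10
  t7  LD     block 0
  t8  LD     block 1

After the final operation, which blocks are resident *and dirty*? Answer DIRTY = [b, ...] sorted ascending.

  0 | R B3 → L3 miss [-]
  1 | W B3 → L3 hit [D]
  2 | W B6 → L2 miss [D]
  3 | W B6 → L2 hit [D]
  4 | W B6 → L2 hit [D]
  5 | R B3 → L3 hit [D]
  6 | W B10 → L2 miss wb→B6 [D]
  7 | R B0 → L0 miss [-]
  8 | R B1 → L1 miss [-]

DIRTY = [3, 10]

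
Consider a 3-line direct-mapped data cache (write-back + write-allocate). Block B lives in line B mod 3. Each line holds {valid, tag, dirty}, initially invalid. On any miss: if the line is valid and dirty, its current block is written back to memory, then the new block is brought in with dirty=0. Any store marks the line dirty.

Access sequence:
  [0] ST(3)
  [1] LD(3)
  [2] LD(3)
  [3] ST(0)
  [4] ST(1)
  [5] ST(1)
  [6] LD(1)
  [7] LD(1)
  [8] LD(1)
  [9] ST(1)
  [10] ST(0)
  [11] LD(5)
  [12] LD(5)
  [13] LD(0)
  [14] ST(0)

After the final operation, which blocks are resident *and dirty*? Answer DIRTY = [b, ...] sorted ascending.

0: W B3 -> L0 miss  d=D]
1: R B3 -> L0 hit  d=D]
2: R B3 -> L0 hit  d=D]
3: W B0 -> L0 miss wb->B3  d=D]
4: W B1 -> L1 miss  d=D]
5: W B1 -> L1 hit  d=D]
6: R B1 -> L1 hit  d=D]
7: R B1 -> L1 hit  d=D]
8: R B1 -> L1 hit  d=D]
9: W B1 -> L1 hit  d=D]
10: W B0 -> L0 hit  d=D]
11: R B5 -> L2 miss  d=-]
12: R B5 -> L2 hit  d=-]
13: R B0 -> L0 hit  d=D]
14: W B0 -> L0 hit  d=D]

DIRTY = [0, 1]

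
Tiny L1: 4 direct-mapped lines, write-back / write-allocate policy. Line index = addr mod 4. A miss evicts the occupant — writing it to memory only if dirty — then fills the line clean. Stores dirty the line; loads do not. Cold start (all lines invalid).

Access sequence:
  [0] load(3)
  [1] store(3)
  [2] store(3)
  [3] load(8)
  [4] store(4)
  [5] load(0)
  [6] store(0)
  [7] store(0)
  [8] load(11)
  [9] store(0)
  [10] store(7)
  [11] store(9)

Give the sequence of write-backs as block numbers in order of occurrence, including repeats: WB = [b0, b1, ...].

WB = [4, 3]

  0 | R B3 → L3 miss [-]
  1 | W B3 → L3 hit [D]
  2 | W B3 → L3 hit [D]
  3 | R B8 → L0 miss [-]
  4 | W B4 → L0 miss [D]
  5 | R B0 → L0 miss wb→B4 [-]
  6 | W B0 → L0 hit [D]
  7 | W B0 → L0 hit [D]
  8 | R B11 → L3 miss wb→B3 [-]
  9 | W B0 → L0 hit [D]
  10 | W B7 → L3 miss [D]
  11 | W B9 → L1 miss [D]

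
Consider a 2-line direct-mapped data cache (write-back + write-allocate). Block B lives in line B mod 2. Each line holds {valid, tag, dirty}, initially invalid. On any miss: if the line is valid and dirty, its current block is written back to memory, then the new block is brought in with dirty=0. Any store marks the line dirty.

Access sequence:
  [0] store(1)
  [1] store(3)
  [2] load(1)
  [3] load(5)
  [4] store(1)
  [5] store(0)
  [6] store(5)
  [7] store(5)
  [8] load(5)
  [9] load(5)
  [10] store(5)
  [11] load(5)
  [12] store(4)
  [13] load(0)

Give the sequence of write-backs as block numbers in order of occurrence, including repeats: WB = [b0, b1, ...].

0: W B1 → L1 miss [D]
1: W B3 → L1 miss wb→B1 [D]
2: R B1 → L1 miss wb→B3 [-]
3: R B5 → L1 miss [-]
4: W B1 → L1 miss [D]
5: W B0 → L0 miss [D]
6: W B5 → L1 miss wb→B1 [D]
7: W B5 → L1 hit [D]
8: R B5 → L1 hit [D]
9: R B5 → L1 hit [D]
10: W B5 → L1 hit [D]
11: R B5 → L1 hit [D]
12: W B4 → L0 miss wb→B0 [D]
13: R B0 → L0 miss wb→B4 [-]

WB = [1, 3, 1, 0, 4]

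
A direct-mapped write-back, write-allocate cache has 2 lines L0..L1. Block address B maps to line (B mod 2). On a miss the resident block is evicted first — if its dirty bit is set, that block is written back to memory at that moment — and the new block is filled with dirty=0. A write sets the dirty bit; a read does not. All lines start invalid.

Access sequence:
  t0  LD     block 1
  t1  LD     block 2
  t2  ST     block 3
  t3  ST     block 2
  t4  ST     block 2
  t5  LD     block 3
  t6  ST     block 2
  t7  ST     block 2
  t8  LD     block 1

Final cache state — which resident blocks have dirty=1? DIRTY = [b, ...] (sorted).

0: R B1 -> L1 miss  d=-]
1: R B2 -> L0 miss  d=-]
2: W B3 -> L1 miss  d=D]
3: W B2 -> L0 hit  d=D]
4: W B2 -> L0 hit  d=D]
5: R B3 -> L1 hit  d=D]
6: W B2 -> L0 hit  d=D]
7: W B2 -> L0 hit  d=D]
8: R B1 -> L1 miss wb->B3  d=-]

DIRTY = [2]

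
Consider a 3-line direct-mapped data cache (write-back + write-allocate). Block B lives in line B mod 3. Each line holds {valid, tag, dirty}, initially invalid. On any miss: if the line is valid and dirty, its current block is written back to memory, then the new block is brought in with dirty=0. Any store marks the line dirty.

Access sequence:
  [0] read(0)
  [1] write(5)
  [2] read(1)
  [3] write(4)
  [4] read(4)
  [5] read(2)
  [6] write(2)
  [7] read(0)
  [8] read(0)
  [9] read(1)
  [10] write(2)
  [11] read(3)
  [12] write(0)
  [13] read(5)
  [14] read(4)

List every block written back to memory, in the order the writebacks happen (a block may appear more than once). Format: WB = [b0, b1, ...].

WB = [5, 4, 2]

0: R B0 → L0 miss [-]
1: W B5 → L2 miss [D]
2: R B1 → L1 miss [-]
3: W B4 → L1 miss [D]
4: R B4 → L1 hit [D]
5: R B2 → L2 miss wb→B5 [-]
6: W B2 → L2 hit [D]
7: R B0 → L0 hit [-]
8: R B0 → L0 hit [-]
9: R B1 → L1 miss wb→B4 [-]
10: W B2 → L2 hit [D]
11: R B3 → L0 miss [-]
12: W B0 → L0 miss [D]
13: R B5 → L2 miss wb→B2 [-]
14: R B4 → L1 miss [-]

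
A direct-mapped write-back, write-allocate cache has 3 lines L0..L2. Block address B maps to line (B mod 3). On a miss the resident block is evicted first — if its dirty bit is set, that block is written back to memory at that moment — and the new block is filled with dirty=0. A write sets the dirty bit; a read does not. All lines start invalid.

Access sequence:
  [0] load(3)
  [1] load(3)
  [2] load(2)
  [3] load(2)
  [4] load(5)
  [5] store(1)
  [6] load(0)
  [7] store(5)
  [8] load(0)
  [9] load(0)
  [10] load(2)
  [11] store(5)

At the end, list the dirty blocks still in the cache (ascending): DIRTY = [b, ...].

0: R B3 → L0 miss [-]
1: R B3 → L0 hit [-]
2: R B2 → L2 miss [-]
3: R B2 → L2 hit [-]
4: R B5 → L2 miss [-]
5: W B1 → L1 miss [D]
6: R B0 → L0 miss [-]
7: W B5 → L2 hit [D]
8: R B0 → L0 hit [-]
9: R B0 → L0 hit [-]
10: R B2 → L2 miss wb→B5 [-]
11: W B5 → L2 miss [D]

DIRTY = [1, 5]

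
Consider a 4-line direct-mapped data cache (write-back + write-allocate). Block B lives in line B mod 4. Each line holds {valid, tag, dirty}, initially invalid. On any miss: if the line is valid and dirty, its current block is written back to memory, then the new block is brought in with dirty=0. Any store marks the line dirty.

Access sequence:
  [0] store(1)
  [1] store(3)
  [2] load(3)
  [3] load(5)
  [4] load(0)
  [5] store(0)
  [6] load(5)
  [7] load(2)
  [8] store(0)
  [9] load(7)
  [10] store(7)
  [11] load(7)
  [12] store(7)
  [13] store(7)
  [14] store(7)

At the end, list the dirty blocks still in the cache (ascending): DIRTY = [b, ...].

0: W B1 → L1 miss [D]
1: W B3 → L3 miss [D]
2: R B3 → L3 hit [D]
3: R B5 → L1 miss wb→B1 [-]
4: R B0 → L0 miss [-]
5: W B0 → L0 hit [D]
6: R B5 → L1 hit [-]
7: R B2 → L2 miss [-]
8: W B0 → L0 hit [D]
9: R B7 → L3 miss wb→B3 [-]
10: W B7 → L3 hit [D]
11: R B7 → L3 hit [D]
12: W B7 → L3 hit [D]
13: W B7 → L3 hit [D]
14: W B7 → L3 hit [D]

DIRTY = [0, 7]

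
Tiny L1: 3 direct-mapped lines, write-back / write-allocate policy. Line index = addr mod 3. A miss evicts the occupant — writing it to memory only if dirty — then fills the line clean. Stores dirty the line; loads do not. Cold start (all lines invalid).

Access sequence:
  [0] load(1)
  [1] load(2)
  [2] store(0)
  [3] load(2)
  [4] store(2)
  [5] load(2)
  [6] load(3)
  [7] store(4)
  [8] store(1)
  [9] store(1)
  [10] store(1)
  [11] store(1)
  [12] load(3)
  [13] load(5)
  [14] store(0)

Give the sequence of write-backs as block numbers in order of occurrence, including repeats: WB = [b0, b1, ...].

0: R B1 -> L1 miss  d=-]
1: R B2 -> L2 miss  d=-]
2: W B0 -> L0 miss  d=D]
3: R B2 -> L2 hit  d=-]
4: W B2 -> L2 hit  d=D]
5: R B2 -> L2 hit  d=D]
6: R B3 -> L0 miss wb->B0  d=-]
7: W B4 -> L1 miss  d=D]
8: W B1 -> L1 miss wb->B4  d=D]
9: W B1 -> L1 hit  d=D]
10: W B1 -> L1 hit  d=D]
11: W B1 -> L1 hit  d=D]
12: R B3 -> L0 hit  d=-]
13: R B5 -> L2 miss wb->B2  d=-]
14: W B0 -> L0 miss  d=D]

WB = [0, 4, 2]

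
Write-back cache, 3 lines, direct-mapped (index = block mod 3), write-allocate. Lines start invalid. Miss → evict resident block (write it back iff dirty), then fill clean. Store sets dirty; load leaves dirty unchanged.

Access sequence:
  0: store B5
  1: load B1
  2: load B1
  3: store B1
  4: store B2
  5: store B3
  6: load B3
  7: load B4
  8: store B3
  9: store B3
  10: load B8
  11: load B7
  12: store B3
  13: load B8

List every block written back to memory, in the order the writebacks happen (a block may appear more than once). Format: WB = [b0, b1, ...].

0: W B5 → L2 miss [D]
1: R B1 → L1 miss [-]
2: R B1 → L1 hit [-]
3: W B1 → L1 hit [D]
4: W B2 → L2 miss wb→B5 [D]
5: W B3 → L0 miss [D]
6: R B3 → L0 hit [D]
7: R B4 → L1 miss wb→B1 [-]
8: W B3 → L0 hit [D]
9: W B3 → L0 hit [D]
10: R B8 → L2 miss wb→B2 [-]
11: R B7 → L1 miss [-]
12: W B3 → L0 hit [D]
13: R B8 → L2 hit [-]

WB = [5, 1, 2]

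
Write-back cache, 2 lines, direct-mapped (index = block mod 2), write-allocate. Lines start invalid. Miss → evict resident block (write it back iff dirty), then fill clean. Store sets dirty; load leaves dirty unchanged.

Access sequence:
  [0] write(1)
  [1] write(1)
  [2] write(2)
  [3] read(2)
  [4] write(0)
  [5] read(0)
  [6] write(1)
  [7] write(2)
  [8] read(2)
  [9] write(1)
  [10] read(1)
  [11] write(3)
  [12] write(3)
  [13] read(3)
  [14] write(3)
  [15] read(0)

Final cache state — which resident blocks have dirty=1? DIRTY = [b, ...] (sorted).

0: W B1 -> L1 miss  d=D]
1: W B1 -> L1 hit  d=D]
2: W B2 -> L0 miss  d=D]
3: R B2 -> L0 hit  d=D]
4: W B0 -> L0 miss wb->B2  d=D]
5: R B0 -> L0 hit  d=D]
6: W B1 -> L1 hit  d=D]
7: W B2 -> L0 miss wb->B0  d=D]
8: R B2 -> L0 hit  d=D]
9: W B1 -> L1 hit  d=D]
10: R B1 -> L1 hit  d=D]
11: W B3 -> L1 miss wb->B1  d=D]
12: W B3 -> L1 hit  d=D]
13: R B3 -> L1 hit  d=D]
14: W B3 -> L1 hit  d=D]
15: R B0 -> L0 miss wb->B2  d=-]

DIRTY = [3]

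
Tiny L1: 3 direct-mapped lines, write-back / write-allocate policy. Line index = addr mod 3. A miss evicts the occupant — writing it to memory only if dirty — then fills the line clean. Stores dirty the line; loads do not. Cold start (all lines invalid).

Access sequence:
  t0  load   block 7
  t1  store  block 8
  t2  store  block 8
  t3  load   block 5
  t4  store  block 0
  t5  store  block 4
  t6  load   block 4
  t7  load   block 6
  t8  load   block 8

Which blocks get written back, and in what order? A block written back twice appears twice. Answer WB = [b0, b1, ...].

WB = [8, 0]

0: R B7 → L1 miss [-]
1: W B8 → L2 miss [D]
2: W B8 → L2 hit [D]
3: R B5 → L2 miss wb→B8 [-]
4: W B0 → L0 miss [D]
5: W B4 → L1 miss [D]
6: R B4 → L1 hit [D]
7: R B6 → L0 miss wb→B0 [-]
8: R B8 → L2 miss [-]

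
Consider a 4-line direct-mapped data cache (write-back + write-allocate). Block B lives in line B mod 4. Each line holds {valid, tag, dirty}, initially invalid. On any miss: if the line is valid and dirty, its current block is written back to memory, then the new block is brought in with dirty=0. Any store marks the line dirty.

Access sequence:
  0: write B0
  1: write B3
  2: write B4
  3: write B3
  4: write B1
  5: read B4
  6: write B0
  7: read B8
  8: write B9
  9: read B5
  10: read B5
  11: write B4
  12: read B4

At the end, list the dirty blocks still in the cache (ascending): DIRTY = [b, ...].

DIRTY = [3, 4]

0: W B0 → L0 miss [D]
1: W B3 → L3 miss [D]
2: W B4 → L0 miss wb→B0 [D]
3: W B3 → L3 hit [D]
4: W B1 → L1 miss [D]
5: R B4 → L0 hit [D]
6: W B0 → L0 miss wb→B4 [D]
7: R B8 → L0 miss wb→B0 [-]
8: W B9 → L1 miss wb→B1 [D]
9: R B5 → L1 miss wb→B9 [-]
10: R B5 → L1 hit [-]
11: W B4 → L0 miss [D]
12: R B4 → L0 hit [D]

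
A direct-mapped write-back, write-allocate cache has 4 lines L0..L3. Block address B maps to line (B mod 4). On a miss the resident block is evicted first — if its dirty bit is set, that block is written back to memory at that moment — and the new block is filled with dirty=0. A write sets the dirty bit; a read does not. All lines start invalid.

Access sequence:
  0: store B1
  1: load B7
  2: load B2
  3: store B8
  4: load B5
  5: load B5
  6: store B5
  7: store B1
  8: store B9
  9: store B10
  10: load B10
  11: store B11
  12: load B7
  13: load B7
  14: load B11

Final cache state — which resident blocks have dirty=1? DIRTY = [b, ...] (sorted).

DIRTY = [8, 9, 10]

0: W B1 -> L1 miss  d=D]
1: R B7 -> L3 miss  d=-]
2: R B2 -> L2 miss  d=-]
3: W B8 -> L0 miss  d=D]
4: R B5 -> L1 miss wb->B1  d=-]
5: R B5 -> L1 hit  d=-]
6: W B5 -> L1 hit  d=D]
7: W B1 -> L1 miss wb->B5  d=D]
8: W B9 -> L1 miss wb->B1  d=D]
9: W B10 -> L2 miss  d=D]
10: R B10 -> L2 hit  d=D]
11: W B11 -> L3 miss  d=D]
12: R B7 -> L3 miss wb->B11  d=-]
13: R B7 -> L3 hit  d=-]
14: R B11 -> L3 miss  d=-]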